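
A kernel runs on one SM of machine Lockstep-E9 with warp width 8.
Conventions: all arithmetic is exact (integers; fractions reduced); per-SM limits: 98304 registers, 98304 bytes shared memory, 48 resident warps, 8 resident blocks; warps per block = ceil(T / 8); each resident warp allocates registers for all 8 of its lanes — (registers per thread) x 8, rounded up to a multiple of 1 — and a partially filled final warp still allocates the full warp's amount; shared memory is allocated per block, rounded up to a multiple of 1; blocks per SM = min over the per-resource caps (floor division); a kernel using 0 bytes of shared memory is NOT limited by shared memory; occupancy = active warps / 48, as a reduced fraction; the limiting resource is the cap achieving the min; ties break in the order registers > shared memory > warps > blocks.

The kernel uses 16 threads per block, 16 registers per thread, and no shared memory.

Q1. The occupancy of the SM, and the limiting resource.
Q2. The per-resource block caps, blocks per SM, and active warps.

Answer: occupancy 1/3, limited by blocks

registers: 384 blocks
shared memory: no limit (kernel uses none)
warps: 24 blocks
blocks: 8 blocks

Answer: 8 blocks, 16 active warps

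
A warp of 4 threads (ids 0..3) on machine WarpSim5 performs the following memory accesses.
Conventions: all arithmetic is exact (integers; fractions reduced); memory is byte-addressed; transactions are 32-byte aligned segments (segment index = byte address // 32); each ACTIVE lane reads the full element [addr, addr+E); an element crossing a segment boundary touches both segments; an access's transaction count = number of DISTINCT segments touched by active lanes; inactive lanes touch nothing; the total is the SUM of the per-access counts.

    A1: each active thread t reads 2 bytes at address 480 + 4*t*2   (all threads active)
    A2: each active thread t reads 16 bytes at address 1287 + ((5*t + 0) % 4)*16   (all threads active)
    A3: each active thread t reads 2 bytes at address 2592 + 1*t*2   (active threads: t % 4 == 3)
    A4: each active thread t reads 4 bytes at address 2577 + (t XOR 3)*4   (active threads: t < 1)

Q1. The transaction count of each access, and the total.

A1: 1 transaction
A2: 3 transactions
A3: 1 transaction
A4: 2 transactions

Answer: 1,3,1,2; total 7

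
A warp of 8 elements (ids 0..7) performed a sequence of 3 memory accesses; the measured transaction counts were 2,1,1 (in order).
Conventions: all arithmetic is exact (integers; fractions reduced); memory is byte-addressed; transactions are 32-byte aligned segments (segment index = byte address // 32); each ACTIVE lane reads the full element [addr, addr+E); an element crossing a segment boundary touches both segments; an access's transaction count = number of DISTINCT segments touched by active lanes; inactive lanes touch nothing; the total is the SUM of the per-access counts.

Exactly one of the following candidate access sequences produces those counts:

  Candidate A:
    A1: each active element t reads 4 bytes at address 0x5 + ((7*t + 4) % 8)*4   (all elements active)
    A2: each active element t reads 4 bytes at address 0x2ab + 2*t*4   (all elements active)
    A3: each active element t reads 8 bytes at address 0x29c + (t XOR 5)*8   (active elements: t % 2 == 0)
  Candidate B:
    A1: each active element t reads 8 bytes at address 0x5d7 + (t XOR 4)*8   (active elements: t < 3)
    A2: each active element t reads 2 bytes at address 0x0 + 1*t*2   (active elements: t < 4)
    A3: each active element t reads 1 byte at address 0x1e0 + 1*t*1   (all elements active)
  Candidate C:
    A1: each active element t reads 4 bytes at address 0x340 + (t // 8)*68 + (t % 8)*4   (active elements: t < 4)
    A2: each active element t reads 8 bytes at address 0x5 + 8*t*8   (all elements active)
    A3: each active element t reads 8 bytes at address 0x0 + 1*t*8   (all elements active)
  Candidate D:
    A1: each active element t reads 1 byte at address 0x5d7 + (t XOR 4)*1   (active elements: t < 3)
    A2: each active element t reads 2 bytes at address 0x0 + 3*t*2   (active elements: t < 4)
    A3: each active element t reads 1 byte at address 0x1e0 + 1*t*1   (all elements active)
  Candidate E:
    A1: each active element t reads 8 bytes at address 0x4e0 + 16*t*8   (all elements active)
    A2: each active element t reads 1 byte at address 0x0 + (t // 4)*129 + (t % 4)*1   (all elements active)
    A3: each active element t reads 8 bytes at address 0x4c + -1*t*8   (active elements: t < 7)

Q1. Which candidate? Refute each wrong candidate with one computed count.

A: A2 gives 3 transactions, not 1
C: A1 gives 1 transaction, not 2
D: A1 gives 1 transaction, not 2
E: A1 gives 8 transactions, not 2
B: all counts match (2,1,1)

Answer: B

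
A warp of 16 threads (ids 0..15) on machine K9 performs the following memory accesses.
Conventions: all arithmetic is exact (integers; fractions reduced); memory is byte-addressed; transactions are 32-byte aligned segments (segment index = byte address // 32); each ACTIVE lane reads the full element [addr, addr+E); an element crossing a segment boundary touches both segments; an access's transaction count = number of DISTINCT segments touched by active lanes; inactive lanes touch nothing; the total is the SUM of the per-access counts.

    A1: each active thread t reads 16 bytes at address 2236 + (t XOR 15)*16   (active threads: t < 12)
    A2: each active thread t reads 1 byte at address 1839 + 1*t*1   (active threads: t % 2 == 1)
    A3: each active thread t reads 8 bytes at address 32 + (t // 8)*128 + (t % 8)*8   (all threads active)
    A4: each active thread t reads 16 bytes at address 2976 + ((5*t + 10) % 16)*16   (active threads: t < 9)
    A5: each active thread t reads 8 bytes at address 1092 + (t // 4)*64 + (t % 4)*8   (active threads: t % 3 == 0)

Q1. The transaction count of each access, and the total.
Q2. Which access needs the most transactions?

A1: 7 transactions
A2: 1 transaction
A3: 4 transactions
A4: 6 transactions
A5: 6 transactions

Answer: 7,1,4,6,6; total 24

Answer: A1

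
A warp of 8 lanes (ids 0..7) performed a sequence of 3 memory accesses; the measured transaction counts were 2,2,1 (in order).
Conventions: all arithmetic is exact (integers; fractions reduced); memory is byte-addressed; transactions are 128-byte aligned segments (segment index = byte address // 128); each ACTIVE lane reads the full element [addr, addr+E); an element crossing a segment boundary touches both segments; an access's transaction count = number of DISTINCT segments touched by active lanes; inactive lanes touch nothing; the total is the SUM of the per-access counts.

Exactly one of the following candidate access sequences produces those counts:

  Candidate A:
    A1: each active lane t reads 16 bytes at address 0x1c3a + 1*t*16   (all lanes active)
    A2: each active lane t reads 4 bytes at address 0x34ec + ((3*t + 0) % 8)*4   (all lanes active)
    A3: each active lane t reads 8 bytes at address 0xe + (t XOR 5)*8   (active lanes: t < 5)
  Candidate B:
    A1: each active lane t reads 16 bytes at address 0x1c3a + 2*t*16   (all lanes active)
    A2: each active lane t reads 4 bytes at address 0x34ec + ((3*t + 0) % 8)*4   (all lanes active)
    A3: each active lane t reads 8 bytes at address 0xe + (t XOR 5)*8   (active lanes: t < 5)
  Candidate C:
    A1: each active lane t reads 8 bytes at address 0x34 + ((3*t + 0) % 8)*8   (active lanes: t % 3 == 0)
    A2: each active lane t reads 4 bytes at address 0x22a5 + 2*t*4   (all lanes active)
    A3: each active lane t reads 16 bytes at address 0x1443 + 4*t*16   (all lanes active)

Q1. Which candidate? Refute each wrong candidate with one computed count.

B: A1 gives 3 transactions, not 2
C: A1 gives 1 transaction, not 2
A: all counts match (2,2,1)

Answer: A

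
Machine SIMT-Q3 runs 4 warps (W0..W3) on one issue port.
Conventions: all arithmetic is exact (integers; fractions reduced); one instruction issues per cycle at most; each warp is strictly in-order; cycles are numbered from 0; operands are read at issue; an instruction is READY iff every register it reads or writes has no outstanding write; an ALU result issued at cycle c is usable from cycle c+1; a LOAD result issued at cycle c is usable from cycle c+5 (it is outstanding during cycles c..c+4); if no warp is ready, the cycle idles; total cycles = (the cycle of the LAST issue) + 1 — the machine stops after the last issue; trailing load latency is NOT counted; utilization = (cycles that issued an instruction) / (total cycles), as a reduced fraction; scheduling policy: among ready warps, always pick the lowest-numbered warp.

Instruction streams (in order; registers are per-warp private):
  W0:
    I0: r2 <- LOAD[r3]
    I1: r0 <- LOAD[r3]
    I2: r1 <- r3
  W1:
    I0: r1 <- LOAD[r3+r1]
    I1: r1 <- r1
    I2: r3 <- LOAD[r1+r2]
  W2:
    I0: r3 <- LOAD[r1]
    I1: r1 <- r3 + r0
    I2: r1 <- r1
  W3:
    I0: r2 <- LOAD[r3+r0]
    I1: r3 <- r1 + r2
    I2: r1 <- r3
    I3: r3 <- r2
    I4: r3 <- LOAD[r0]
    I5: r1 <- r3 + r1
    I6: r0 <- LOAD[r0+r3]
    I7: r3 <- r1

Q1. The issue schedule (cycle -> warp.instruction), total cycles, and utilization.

cycle 0: W0.I0
cycle 1: W0.I1
cycle 2: W0.I2
cycle 3: W1.I0
cycle 4: W2.I0
cycle 5: W3.I0
cycle 6: idle
cycle 7: idle
cycle 8: W1.I1
cycle 9: W1.I2
cycle 10: W2.I1
cycle 11: W2.I2
cycle 12: W3.I1
cycle 13: W3.I2
cycle 14: W3.I3
cycle 15: W3.I4
cycle 16: idle
cycle 17: idle
cycle 18: idle
cycle 19: idle
cycle 20: W3.I5
cycle 21: W3.I6
cycle 22: W3.I7

Answer: 23 cycles, utilization 17/23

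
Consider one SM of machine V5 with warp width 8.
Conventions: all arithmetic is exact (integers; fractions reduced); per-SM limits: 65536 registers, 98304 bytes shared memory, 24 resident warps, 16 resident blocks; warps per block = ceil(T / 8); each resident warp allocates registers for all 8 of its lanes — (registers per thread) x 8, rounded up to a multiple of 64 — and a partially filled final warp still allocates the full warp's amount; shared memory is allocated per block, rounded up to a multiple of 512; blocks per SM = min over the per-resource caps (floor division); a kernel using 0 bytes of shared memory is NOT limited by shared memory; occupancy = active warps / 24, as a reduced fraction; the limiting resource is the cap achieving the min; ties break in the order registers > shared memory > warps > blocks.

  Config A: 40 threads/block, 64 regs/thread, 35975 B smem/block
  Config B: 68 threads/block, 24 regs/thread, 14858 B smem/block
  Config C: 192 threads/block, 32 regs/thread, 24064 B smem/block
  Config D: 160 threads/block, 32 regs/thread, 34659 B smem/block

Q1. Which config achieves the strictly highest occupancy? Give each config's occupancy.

occupancies: A 5/12, B 3/4, C 1, D 5/6

Answer: C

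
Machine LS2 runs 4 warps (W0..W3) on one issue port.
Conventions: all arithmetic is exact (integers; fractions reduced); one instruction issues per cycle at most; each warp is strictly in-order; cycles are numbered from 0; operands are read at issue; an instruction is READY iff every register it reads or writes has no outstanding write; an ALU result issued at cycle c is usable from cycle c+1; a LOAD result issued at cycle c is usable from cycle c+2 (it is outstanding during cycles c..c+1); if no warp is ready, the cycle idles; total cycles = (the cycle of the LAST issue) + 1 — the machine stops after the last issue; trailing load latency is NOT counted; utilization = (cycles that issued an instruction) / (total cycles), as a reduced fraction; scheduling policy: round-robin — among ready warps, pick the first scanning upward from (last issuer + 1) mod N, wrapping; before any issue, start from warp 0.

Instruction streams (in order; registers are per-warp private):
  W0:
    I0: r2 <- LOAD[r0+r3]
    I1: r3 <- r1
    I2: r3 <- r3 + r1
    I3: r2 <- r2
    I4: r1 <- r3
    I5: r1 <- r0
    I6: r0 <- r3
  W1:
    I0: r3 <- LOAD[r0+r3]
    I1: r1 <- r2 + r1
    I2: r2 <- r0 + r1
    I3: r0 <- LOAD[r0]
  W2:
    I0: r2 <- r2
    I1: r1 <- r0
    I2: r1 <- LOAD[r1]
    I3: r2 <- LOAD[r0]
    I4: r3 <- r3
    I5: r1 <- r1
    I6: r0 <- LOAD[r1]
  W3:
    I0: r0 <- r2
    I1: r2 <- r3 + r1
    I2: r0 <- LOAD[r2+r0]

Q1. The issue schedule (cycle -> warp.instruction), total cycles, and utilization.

cycle 0: W0.I0
cycle 1: W1.I0
cycle 2: W2.I0
cycle 3: W3.I0
cycle 4: W0.I1
cycle 5: W1.I1
cycle 6: W2.I1
cycle 7: W3.I1
cycle 8: W0.I2
cycle 9: W1.I2
cycle 10: W2.I2
cycle 11: W3.I2
cycle 12: W0.I3
cycle 13: W1.I3
cycle 14: W2.I3
cycle 15: W0.I4
cycle 16: W2.I4
cycle 17: W0.I5
cycle 18: W2.I5
cycle 19: W0.I6
cycle 20: W2.I6

Answer: 21 cycles, utilization 1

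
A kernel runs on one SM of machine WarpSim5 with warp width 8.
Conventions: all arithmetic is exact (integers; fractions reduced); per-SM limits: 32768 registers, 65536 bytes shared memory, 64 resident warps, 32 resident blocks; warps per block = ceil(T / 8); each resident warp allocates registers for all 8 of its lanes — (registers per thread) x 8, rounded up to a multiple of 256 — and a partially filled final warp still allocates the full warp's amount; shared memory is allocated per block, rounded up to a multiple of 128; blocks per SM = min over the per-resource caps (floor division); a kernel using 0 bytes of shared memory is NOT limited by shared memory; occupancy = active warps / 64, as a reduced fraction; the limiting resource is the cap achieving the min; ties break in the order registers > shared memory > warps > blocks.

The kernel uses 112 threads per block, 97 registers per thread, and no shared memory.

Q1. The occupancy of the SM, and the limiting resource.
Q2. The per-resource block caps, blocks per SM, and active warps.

Answer: occupancy 7/16, limited by registers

registers: 2 blocks
shared memory: no limit (kernel uses none)
warps: 4 blocks
blocks: 32 blocks

Answer: 2 blocks, 28 active warps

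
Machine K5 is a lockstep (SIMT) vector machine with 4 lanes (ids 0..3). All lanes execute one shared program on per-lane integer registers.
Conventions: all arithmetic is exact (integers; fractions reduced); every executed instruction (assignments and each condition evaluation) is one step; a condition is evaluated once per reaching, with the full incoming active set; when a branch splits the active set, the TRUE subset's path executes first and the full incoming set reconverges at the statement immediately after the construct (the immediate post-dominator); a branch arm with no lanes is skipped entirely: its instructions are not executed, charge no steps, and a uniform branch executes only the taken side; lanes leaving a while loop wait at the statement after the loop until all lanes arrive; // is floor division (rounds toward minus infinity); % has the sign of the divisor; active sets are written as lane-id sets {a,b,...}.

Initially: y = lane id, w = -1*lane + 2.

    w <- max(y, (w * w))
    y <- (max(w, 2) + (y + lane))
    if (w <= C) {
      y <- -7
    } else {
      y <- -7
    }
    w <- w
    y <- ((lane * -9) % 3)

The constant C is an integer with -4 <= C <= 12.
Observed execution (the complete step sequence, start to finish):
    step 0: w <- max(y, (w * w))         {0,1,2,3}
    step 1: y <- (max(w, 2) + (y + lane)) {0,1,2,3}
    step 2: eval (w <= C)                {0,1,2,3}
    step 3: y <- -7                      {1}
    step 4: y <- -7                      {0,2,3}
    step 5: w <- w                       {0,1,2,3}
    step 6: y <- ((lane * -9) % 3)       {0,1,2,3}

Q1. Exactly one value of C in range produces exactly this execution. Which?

Answer: C = 1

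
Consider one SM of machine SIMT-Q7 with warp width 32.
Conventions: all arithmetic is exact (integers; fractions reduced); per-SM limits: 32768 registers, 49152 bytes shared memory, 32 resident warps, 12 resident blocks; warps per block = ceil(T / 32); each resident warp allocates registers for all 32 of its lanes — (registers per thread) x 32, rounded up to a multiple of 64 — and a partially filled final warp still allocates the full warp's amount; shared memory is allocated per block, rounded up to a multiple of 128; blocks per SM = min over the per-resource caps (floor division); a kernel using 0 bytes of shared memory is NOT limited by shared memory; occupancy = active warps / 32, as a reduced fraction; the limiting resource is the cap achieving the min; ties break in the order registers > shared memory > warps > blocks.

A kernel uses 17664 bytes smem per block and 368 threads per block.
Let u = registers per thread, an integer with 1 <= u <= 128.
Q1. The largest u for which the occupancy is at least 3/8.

Answer: u = 84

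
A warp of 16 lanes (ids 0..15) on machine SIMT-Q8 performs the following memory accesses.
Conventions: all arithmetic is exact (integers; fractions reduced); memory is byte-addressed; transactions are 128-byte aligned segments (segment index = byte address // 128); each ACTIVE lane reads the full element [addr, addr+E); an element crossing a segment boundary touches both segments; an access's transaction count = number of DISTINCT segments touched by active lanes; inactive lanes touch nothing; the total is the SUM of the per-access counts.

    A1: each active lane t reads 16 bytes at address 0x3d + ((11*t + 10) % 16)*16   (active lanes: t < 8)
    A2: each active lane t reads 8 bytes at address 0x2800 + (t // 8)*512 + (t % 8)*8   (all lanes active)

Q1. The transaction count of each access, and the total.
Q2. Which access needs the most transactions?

A1: 3 transactions
A2: 2 transactions

Answer: 3,2; total 5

Answer: A1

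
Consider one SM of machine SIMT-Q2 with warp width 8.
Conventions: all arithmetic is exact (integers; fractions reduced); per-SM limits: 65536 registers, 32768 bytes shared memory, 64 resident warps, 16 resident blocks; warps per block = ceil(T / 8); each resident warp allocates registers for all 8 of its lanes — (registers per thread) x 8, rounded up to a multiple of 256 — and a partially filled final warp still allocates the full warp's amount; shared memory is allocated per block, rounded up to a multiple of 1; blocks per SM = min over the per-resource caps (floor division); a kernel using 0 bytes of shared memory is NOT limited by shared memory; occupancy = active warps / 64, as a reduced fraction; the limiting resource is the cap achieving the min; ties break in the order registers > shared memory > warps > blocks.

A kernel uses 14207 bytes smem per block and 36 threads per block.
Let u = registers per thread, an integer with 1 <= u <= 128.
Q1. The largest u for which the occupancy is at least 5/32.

Answer: u = 128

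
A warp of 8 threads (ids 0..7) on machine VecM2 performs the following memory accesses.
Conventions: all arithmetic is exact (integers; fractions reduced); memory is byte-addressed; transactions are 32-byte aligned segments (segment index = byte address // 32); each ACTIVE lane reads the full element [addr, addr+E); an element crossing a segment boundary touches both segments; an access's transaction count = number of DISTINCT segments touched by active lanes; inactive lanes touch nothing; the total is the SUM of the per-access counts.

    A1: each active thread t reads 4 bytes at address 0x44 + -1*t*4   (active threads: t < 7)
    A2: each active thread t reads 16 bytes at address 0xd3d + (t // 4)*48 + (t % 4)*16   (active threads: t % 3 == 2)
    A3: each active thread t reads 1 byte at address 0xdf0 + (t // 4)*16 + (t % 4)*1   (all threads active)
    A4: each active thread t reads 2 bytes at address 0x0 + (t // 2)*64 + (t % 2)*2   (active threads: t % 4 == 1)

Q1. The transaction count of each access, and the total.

A1: 2 transactions
A2: 3 transactions
A3: 2 transactions
A4: 2 transactions

Answer: 2,3,2,2; total 9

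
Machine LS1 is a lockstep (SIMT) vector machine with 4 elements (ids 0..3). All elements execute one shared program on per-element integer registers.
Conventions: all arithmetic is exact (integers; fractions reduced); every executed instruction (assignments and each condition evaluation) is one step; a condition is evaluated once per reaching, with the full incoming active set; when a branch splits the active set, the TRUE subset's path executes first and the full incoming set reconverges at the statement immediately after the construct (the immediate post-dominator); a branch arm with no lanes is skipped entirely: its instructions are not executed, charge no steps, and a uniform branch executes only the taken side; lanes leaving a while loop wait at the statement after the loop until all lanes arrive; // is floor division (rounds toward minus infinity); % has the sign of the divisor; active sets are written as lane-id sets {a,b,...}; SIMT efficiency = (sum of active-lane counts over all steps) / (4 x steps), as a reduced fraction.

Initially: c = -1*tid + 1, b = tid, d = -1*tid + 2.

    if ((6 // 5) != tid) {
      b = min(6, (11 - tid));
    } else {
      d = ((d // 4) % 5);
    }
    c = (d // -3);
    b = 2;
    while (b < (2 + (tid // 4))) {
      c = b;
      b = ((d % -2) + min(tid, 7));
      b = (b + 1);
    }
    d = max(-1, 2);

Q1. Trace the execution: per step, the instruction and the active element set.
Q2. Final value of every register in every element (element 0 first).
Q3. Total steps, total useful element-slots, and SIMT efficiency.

step 0: eval ((6 // 5) != tid)       {0,1,2,3}
step 1: b <- min(6, (11 - tid))      {0,2,3}
step 2: d <- ((d // 4) % 5)          {1}
step 3: c <- (d // -3)               {0,1,2,3}
step 4: b <- 2                       {0,1,2,3}
step 5: eval (b < (2 + (tid // 4)))  {0,1,2,3}
step 6: d <- max(-1, 2)              {0,1,2,3}

Answer: 7 steps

c: -1,0,0,0
b: 2,2,2,2
d: 2,2,2,2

steps = 7; useful = 24; efficiency = 24/28 = 6/7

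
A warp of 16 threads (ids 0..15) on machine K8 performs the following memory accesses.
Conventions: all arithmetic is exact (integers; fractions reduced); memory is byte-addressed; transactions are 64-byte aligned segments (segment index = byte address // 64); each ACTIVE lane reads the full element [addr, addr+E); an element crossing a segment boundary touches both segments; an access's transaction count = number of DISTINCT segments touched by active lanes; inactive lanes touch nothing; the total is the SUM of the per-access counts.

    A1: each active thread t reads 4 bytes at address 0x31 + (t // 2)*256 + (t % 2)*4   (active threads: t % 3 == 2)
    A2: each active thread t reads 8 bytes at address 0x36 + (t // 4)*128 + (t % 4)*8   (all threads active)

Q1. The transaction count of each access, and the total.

A1: 5 transactions
A2: 8 transactions

Answer: 5,8; total 13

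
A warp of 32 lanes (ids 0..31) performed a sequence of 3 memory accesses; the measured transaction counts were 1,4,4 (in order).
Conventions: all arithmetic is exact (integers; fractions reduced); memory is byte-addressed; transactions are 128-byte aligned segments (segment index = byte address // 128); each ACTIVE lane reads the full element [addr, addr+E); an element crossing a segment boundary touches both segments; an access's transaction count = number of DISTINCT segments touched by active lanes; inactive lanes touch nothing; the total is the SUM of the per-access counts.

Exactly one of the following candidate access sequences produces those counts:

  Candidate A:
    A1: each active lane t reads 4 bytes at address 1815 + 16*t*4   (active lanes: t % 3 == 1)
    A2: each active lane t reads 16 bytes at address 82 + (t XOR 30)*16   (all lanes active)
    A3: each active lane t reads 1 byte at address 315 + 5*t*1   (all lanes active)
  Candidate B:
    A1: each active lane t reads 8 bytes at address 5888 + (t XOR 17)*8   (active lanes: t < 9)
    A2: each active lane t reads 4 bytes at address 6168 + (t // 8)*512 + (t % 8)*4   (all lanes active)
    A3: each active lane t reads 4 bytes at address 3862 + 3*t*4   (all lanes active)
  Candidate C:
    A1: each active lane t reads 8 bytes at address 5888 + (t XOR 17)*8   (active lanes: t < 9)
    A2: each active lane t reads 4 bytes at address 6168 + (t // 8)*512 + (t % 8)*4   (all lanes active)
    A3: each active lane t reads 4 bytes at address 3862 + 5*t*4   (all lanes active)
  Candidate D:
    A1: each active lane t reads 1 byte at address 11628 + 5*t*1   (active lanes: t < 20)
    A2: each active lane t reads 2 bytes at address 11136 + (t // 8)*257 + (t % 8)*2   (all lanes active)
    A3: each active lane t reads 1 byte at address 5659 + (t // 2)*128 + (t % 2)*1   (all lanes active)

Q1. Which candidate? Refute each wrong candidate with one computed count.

A: A1 gives 11 transactions, not 1
C: A3 gives 6 transactions, not 4
D: A1 gives 2 transactions, not 1
B: all counts match (1,4,4)

Answer: B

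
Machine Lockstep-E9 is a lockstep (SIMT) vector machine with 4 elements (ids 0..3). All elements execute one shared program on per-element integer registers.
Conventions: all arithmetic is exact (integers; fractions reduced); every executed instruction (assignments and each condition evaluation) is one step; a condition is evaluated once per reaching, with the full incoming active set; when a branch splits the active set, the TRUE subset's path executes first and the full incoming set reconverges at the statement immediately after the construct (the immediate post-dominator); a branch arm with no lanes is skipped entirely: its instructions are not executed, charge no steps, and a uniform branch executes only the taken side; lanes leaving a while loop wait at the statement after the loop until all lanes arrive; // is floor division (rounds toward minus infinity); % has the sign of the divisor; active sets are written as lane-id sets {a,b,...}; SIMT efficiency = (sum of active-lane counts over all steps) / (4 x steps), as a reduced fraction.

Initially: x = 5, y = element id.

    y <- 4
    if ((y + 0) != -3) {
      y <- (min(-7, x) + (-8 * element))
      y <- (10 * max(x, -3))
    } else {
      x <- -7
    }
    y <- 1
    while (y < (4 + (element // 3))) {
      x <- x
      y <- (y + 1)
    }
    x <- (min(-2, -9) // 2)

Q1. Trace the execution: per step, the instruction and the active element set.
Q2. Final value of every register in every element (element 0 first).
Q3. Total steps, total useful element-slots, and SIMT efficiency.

step 0: y <- 4                       {0,1,2,3}
step 1: eval ((y + 0) != -3)         {0,1,2,3}
step 2: y <- (min(-7, x) + (-8 * element)) {0,1,2,3}
step 3: y <- (10 * max(x, -3))       {0,1,2,3}
step 4: y <- 1                       {0,1,2,3}
step 5: eval (y < (4 + (element // 3))) {0,1,2,3}
step 6: x <- x                       {0,1,2,3}
step 7: y <- (y + 1)                 {0,1,2,3}
step 8: eval (y < (4 + (element // 3))) {0,1,2,3}
step 9: x <- x                       {0,1,2,3}
step 10: y <- (y + 1)                 {0,1,2,3}
step 11: eval (y < (4 + (element // 3))) {0,1,2,3}
step 12: x <- x                       {0,1,2,3}
step 13: y <- (y + 1)                 {0,1,2,3}
step 14: eval (y < (4 + (element // 3))) {0,1,2,3}
step 15: x <- x                       {3}
step 16: y <- (y + 1)                 {3}
step 17: eval (y < (4 + (element // 3))) {3}
step 18: x <- (min(-2, -9) // 2)      {0,1,2,3}

Answer: 19 steps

x: -5,-5,-5,-5
y: 4,4,4,5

steps = 19; useful = 67; efficiency = 67/76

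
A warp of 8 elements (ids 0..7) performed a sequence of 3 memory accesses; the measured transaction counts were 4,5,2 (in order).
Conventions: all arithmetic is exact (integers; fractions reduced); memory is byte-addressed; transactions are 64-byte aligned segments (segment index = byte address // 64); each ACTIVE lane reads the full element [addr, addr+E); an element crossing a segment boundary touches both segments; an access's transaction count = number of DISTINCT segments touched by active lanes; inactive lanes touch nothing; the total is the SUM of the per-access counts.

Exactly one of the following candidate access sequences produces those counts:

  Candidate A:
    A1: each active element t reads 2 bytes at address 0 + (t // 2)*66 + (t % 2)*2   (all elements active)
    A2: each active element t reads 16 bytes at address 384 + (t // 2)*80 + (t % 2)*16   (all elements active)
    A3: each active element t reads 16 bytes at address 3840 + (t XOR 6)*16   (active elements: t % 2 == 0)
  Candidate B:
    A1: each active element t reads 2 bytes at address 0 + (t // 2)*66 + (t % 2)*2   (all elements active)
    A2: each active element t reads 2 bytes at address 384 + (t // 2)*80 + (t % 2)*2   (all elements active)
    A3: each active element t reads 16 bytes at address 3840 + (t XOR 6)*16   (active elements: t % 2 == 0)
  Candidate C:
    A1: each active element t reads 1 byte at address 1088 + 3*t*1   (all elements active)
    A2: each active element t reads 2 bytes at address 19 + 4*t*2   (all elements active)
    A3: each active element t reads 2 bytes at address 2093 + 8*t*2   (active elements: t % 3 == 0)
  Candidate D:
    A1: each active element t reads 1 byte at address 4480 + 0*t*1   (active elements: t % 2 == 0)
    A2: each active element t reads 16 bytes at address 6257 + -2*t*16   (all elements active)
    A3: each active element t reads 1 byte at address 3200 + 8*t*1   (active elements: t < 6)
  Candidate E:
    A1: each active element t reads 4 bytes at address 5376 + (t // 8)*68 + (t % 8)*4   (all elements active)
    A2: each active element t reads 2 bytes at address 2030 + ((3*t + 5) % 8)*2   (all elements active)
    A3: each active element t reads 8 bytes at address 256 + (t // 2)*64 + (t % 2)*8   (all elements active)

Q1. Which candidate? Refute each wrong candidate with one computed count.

B: A2 gives 4 transactions, not 5
C: A1 gives 1 transaction, not 4
D: A1 gives 1 transaction, not 4
E: A1 gives 1 transaction, not 4
A: all counts match (4,5,2)

Answer: A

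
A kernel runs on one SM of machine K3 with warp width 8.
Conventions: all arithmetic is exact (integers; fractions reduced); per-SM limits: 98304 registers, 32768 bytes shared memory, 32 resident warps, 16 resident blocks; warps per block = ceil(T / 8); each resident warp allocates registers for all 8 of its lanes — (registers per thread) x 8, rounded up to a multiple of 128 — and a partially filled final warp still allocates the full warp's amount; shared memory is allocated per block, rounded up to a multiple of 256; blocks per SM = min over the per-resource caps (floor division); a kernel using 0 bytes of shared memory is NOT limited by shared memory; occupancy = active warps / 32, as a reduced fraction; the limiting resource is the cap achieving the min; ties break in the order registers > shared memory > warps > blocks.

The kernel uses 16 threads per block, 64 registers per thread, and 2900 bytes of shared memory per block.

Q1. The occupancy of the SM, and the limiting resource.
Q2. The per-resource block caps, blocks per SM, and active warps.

Answer: occupancy 5/8, limited by shared memory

registers: 96 blocks
shared memory: 10 blocks
warps: 16 blocks
blocks: 16 blocks

Answer: 10 blocks, 20 active warps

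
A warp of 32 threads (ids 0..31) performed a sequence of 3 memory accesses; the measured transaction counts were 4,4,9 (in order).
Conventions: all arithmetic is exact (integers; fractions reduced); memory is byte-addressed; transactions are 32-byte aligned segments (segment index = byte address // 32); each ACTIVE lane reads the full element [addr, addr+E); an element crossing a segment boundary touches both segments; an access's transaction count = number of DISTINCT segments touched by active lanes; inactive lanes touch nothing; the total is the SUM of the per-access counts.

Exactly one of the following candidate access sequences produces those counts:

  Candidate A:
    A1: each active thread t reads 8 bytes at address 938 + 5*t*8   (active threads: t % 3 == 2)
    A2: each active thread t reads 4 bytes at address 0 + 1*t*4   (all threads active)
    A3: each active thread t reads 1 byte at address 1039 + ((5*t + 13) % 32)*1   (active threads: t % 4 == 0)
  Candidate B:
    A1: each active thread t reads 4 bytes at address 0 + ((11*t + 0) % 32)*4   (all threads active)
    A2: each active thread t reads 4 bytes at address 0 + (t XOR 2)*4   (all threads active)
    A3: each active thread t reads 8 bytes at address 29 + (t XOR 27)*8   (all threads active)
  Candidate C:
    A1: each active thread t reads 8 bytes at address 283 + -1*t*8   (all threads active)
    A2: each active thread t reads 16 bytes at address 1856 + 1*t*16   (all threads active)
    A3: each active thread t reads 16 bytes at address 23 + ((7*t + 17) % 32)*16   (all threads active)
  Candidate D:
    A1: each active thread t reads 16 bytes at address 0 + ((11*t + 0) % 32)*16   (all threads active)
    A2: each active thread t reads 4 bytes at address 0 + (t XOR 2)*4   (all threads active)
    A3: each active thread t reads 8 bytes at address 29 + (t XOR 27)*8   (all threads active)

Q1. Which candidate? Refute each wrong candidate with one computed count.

A: A1 gives 13 transactions, not 4
C: A1 gives 9 transactions, not 4
D: A1 gives 16 transactions, not 4
B: all counts match (4,4,9)

Answer: B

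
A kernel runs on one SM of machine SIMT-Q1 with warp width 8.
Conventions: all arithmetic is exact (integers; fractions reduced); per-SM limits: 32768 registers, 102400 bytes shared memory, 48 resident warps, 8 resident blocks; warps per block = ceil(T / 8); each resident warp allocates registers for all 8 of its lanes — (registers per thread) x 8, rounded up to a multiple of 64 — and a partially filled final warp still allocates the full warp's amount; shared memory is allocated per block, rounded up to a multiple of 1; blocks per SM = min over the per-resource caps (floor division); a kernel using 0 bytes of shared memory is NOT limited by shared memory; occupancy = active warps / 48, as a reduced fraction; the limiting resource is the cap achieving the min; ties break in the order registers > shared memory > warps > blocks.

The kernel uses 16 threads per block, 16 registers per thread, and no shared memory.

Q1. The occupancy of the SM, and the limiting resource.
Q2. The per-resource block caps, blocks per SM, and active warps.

Answer: occupancy 1/3, limited by blocks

registers: 128 blocks
shared memory: no limit (kernel uses none)
warps: 24 blocks
blocks: 8 blocks

Answer: 8 blocks, 16 active warps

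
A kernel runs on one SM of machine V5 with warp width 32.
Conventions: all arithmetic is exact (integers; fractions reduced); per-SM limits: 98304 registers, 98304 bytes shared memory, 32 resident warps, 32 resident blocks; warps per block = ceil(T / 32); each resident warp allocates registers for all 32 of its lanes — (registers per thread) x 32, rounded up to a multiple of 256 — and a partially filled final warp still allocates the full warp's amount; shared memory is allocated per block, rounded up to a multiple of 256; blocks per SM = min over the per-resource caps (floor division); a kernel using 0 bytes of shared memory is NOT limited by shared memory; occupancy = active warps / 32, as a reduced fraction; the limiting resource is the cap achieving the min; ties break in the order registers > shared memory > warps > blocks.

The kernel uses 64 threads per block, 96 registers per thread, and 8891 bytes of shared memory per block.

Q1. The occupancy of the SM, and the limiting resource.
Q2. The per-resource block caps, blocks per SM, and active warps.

Answer: occupancy 5/8, limited by shared memory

registers: 16 blocks
shared memory: 10 blocks
warps: 16 blocks
blocks: 32 blocks

Answer: 10 blocks, 20 active warps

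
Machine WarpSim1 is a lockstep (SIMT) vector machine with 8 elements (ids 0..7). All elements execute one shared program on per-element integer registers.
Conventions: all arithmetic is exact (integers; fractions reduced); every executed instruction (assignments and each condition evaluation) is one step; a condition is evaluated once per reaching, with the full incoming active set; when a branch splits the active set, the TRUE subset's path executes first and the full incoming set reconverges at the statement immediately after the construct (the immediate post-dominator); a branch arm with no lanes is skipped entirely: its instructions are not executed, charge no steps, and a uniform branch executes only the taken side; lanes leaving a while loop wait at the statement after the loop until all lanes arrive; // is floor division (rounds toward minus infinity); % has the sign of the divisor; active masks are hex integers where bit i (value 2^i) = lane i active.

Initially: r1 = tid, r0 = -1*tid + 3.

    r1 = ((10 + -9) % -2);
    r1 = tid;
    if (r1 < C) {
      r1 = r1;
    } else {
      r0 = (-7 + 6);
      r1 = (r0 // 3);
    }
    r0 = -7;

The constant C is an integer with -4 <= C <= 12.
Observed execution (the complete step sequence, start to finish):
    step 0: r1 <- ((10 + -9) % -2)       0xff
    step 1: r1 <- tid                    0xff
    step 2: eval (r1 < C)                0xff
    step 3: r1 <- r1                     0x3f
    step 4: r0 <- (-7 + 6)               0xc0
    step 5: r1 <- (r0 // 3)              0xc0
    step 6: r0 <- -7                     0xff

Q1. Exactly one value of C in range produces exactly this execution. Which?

Answer: C = 6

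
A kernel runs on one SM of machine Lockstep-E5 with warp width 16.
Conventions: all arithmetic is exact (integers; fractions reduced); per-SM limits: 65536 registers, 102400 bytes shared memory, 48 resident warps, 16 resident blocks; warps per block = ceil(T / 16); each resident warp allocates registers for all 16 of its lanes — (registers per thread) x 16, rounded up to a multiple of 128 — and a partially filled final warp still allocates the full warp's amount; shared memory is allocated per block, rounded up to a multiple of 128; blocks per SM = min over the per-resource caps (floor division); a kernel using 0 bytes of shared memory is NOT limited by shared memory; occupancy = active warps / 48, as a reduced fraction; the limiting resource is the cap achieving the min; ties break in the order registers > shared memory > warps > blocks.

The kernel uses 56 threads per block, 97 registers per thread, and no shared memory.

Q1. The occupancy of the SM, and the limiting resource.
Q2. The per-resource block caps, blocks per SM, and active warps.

Answer: occupancy 3/4, limited by registers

registers: 9 blocks
shared memory: no limit (kernel uses none)
warps: 12 blocks
blocks: 16 blocks

Answer: 9 blocks, 36 active warps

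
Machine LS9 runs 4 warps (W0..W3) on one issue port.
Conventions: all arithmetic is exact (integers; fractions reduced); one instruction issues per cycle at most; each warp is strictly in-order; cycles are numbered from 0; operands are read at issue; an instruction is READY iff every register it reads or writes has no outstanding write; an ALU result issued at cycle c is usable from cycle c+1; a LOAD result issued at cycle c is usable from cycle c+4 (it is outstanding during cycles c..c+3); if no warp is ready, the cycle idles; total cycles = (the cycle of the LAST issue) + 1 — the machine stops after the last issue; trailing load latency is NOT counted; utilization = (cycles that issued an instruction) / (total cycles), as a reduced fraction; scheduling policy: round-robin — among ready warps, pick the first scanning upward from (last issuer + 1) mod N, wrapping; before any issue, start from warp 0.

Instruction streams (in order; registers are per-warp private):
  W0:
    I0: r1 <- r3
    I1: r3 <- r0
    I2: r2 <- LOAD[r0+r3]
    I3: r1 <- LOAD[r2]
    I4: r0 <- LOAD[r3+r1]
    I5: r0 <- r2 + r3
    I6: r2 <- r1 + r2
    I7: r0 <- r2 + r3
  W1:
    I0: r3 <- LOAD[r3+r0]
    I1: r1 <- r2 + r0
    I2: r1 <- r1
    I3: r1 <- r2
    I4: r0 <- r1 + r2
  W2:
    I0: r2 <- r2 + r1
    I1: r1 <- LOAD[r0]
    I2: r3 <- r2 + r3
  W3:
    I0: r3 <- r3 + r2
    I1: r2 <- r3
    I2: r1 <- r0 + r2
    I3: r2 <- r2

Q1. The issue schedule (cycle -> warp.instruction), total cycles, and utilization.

cycle 0: W0.I0
cycle 1: W1.I0
cycle 2: W2.I0
cycle 3: W3.I0
cycle 4: W0.I1
cycle 5: W1.I1
cycle 6: W2.I1
cycle 7: W3.I1
cycle 8: W0.I2
cycle 9: W1.I2
cycle 10: W2.I2
cycle 11: W3.I2
cycle 12: W0.I3
cycle 13: W1.I3
cycle 14: W3.I3
cycle 15: W1.I4
cycle 16: W0.I4
cycle 17: idle
cycle 18: idle
cycle 19: idle
cycle 20: W0.I5
cycle 21: W0.I6
cycle 22: W0.I7

Answer: 23 cycles, utilization 20/23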